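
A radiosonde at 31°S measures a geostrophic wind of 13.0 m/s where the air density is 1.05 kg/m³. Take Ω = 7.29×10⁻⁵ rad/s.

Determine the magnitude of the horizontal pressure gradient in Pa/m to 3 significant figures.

Coriolis parameter at 31°S:
f = 2Ω sin φ = 2 × 7.29×10⁻⁵ × sin 31° = 7.51×10⁻⁵ s⁻¹
Geostrophic balance rearranged: |∂P/∂n| = f ρ V_g
|∂P/∂n| = 7.51×10⁻⁵ × 1.05 × 13.0 = 1.03×10⁻³ Pa/m

1.03×10⁻³ Pa/m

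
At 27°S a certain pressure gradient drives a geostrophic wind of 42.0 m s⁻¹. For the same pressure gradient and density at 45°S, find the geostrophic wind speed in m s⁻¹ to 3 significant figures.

With the same pressure gradient and density, V_g ∝ 1/f ∝ 1/sin φ.
V₂ = V₁ · sin φ₁ / sin φ₂ = 42.0 × sin 27° / sin 45°
V₂ = 42.0 × 0.4540/0.7071 = 27.0 m s⁻¹

27.0 m s⁻¹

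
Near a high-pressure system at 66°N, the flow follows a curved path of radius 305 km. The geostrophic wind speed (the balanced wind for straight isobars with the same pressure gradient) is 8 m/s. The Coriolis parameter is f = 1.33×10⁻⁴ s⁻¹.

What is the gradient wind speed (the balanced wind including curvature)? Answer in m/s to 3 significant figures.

Around a high, pressure-gradient force acts outward with centrifugal, so Coriolis balances both:
fV = (1/ρ)|∂P/∂n| + V²/R  →  V² − fR·V + fR·V_g = 0
With fR = 1.33×10⁻⁴ × 305×10³ m = 40.6 m/s:
V = [fR − √((fR)² − 4 fR V_g)]/2 = [40.6 − √(40.6² − 4×40.6×8)]/2 = 11 m/s
Supergeostrophic (V > V_g = 8 m/s), as expected around a high.

11.0 m/s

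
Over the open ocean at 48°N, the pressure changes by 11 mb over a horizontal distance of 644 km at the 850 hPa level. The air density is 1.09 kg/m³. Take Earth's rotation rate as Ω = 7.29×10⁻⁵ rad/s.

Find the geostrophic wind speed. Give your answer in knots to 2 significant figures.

Coriolis parameter at 48°N:
f = 2Ω sin φ = 2 × 7.29×10⁻⁵ × sin 48° = 1.08×10⁻⁴ s⁻¹
Pressure gradient: |∂P/∂n| = 1100 Pa / 644000 m = 1.71×10⁻³ Pa/m
Geostrophic balance (pressure-gradient force = Coriolis force):
V_g = (1/(fρ)) |∂P/∂n| = 1.71×10⁻³ / (1.08×10⁻⁴ × 1.09) = 14.5 m/s
Converting: 14.5 m/s × 1.944 = 28 knots

28 knots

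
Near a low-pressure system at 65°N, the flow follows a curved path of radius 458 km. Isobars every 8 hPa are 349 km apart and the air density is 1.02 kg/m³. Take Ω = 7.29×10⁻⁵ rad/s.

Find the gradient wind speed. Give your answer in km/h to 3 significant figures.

Coriolis parameter at 65°N:
f = 2Ω sin φ = 2 × 7.29×10⁻⁵ × sin 65° = 1.32×10⁻⁴ s⁻¹
Pressure gradient: |∂P/∂n| = 800 Pa / 349000 m = 2.29×10⁻³ Pa/m
Geostrophic speed: V_g = |∂P/∂n|/(fρ) = 2.29×10⁻³/(1.32×10⁻⁴ × 1.02) = 17.0 m/s
Around a low, centrifugal force acts outward with Coriolis, so pressure-gradient force balances both:
(1/ρ)|∂P/∂n| = fV + V²/R  →  V² + fR·V − fR·V_g = 0
With fR = 1.32×10⁻⁴ × 458×10³ m = 60.5 m/s:
V = [−fR + √((fR)² + 4 fR V_g)]/2 = [−60.5 + √(60.5² + 4×60.5×17)]/2 = 13.8 m/s
Subgeostrophic (V < V_g = 17 m/s), as expected around a low.
Converting: 13.8 m/s × 3.6 = 49.8 km/h

49.8 km/h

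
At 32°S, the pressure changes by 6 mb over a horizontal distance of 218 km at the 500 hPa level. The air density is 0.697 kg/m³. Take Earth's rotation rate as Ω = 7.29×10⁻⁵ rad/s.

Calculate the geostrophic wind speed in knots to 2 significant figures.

Coriolis parameter at 32°S:
f = 2Ω sin φ = 2 × 7.29×10⁻⁵ × sin 32° = 7.73×10⁻⁵ s⁻¹
Pressure gradient: |∂P/∂n| = 600 Pa / 218000 m = 2.75×10⁻³ Pa/m
Geostrophic balance (pressure-gradient force = Coriolis force):
V_g = (1/(fρ)) |∂P/∂n| = 2.75×10⁻³ / (7.73×10⁻⁵ × 0.697) = 51.1 m/s
Converting: 51.1 m/s × 1.944 = 99 knots

99 knots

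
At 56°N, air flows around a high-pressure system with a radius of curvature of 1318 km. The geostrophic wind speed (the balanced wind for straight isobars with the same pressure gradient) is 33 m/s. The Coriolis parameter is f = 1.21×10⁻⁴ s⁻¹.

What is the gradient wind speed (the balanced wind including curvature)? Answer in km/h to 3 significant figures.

168 km/h

Around a high, pressure-gradient force acts outward with centrifugal, so Coriolis balances both:
fV = (1/ρ)|∂P/∂n| + V²/R  →  V² − fR·V + fR·V_g = 0
With fR = 1.21×10⁻⁴ × 1318×10³ m = 159 m/s:
V = [fR − √((fR)² − 4 fR V_g)]/2 = [159 − √(159² − 4×159×33)]/2 = 46.6 m/s
Supergeostrophic (V > V_g = 33 m/s), as expected around a high.
Converting: 46.6 m/s × 3.6 = 168 km/h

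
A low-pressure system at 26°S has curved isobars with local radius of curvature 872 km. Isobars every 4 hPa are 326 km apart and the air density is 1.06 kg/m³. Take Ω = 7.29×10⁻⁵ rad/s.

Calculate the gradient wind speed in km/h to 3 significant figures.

Coriolis parameter at 26°S:
f = 2Ω sin φ = 2 × 7.29×10⁻⁵ × sin 26° = 6.39×10⁻⁵ s⁻¹
Pressure gradient: |∂P/∂n| = 400 Pa / 326000 m = 1.23×10⁻³ Pa/m
Geostrophic speed: V_g = |∂P/∂n|/(fρ) = 1.23×10⁻³/(6.39×10⁻⁵ × 1.06) = 18.1 m/s
Around a low, centrifugal force acts outward with Coriolis, so pressure-gradient force balances both:
(1/ρ)|∂P/∂n| = fV + V²/R  →  V² + fR·V − fR·V_g = 0
With fR = 6.39×10⁻⁵ × 872×10³ m = 55.7 m/s:
V = [−fR + √((fR)² + 4 fR V_g)]/2 = [−55.7 + √(55.7² + 4×55.7×18.1)]/2 = 14.4 m/s
Subgeostrophic (V < V_g = 18.1 m/s), as expected around a low.
Converting: 14.4 m/s × 3.6 = 51.8 km/h

51.8 km/h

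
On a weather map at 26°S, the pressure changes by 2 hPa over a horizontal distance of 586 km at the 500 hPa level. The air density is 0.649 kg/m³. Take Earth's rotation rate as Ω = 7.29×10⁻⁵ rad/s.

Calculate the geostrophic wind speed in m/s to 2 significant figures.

8.2 m/s

Coriolis parameter at 26°S:
f = 2Ω sin φ = 2 × 7.29×10⁻⁵ × sin 26° = 6.39×10⁻⁵ s⁻¹
Pressure gradient: |∂P/∂n| = 200 Pa / 586000 m = 3.41×10⁻⁴ Pa/m
Geostrophic balance (pressure-gradient force = Coriolis force):
V_g = (1/(fρ)) |∂P/∂n| = 3.41×10⁻⁴ / (6.39×10⁻⁵ × 0.649) = 8.23 m/s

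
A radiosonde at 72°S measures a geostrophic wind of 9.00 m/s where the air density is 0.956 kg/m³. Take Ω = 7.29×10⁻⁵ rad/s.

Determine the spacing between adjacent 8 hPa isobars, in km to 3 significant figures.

Coriolis parameter at 72°S:
f = 2Ω sin φ = 2 × 7.29×10⁻⁵ × sin 72° = 1.39×10⁻⁴ s⁻¹
Geostrophic balance rearranged: |∂P/∂n| = f ρ V_g
|∂P/∂n| = 1.39×10⁻⁴ × 0.956 × 9.00 = 1.19×10⁻³ Pa/m
Isobar spacing: Δn = ΔP/|∂P/∂n| = 800 Pa / 1.19×10⁻³ Pa/m = 670542 m ≈ 671 km

671 km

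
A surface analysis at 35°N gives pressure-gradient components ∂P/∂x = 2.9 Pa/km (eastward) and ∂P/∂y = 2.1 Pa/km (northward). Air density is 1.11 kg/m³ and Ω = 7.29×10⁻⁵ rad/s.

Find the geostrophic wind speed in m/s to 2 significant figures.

39 m/s

Coriolis parameter at 35°N:
f = 2Ω sin φ = 2 × 7.29×10⁻⁵ × sin 35° = 8.36×10⁻⁵ s⁻¹
Component geostrophic relations (x east, y north):
u_g = −(1/(fρ)) ∂P/∂y,  v_g = (1/(fρ)) ∂P/∂x
u_g = −(2.1×10⁻³)/(8.36×10⁻⁵ × 1.11) = −22.6 m/s;  v_g = (2.9×10⁻³)/(8.36×10⁻⁵ × 1.11) = 31.2 m/s
|V_g| = √(u_g² + v_g²) = 38.6 m/s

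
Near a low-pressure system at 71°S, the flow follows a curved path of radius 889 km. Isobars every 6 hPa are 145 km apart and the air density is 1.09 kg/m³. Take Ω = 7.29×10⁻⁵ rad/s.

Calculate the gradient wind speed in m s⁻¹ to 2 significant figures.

23 m s⁻¹

Coriolis parameter at 71°S:
f = 2Ω sin φ = 2 × 7.29×10⁻⁵ × sin 71° = 1.38×10⁻⁴ s⁻¹
Pressure gradient: |∂P/∂n| = 600 Pa / 145000 m = 4.14×10⁻³ Pa/m
Geostrophic speed: V_g = |∂P/∂n|/(fρ) = 4.14×10⁻³/(1.38×10⁻⁴ × 1.09) = 27.5 m/s
Around a low, centrifugal force acts outward with Coriolis, so pressure-gradient force balances both:
(1/ρ)|∂P/∂n| = fV + V²/R  →  V² + fR·V − fR·V_g = 0
With fR = 1.38×10⁻⁴ × 889×10³ m = 123 m/s:
V = [−fR + √((fR)² + 4 fR V_g)]/2 = [−123 + √(123² + 4×123×27.5)]/2 = 23.2 m/s
Subgeostrophic (V < V_g = 27.5 m/s), as expected around a low.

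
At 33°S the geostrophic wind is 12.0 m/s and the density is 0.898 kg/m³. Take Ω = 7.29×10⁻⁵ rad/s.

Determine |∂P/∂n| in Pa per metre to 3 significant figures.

8.56×10⁻⁴ Pa/m

Coriolis parameter at 33°S:
f = 2Ω sin φ = 2 × 7.29×10⁻⁵ × sin 33° = 7.94×10⁻⁵ s⁻¹
Geostrophic balance rearranged: |∂P/∂n| = f ρ V_g
|∂P/∂n| = 7.94×10⁻⁵ × 0.898 × 12.0 = 8.56×10⁻⁴ Pa/m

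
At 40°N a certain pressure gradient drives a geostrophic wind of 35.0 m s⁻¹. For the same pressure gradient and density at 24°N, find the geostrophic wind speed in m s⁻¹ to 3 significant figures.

With the same pressure gradient and density, V_g ∝ 1/f ∝ 1/sin φ.
V₂ = V₁ · sin φ₁ / sin φ₂ = 35.0 × sin 40° / sin 24°
V₂ = 35.0 × 0.6428/0.4067 = 55.3 m s⁻¹

55.3 m s⁻¹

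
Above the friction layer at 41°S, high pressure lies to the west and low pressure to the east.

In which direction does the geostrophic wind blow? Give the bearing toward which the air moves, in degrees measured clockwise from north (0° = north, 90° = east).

000°

The pressure-gradient force points toward the east (bearing 090°).
Geostrophic balance: in the Southern Hemisphere the Coriolis force deflects motion to the left, so the geostrophic wind blows 90° to the left of the pressure-gradient force (low pressure on the right).
Rotating 090° by 90° counterclockwise gives 000° — the wind blows toward the north.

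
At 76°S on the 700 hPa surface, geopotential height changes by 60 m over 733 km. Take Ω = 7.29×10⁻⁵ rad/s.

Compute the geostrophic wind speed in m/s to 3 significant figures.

5.68 m/s

Coriolis parameter at 76°S:
f = 2Ω sin φ = 2 × 7.29×10⁻⁵ × sin 76° = 1.41×10⁻⁴ s⁻¹
Height gradient: |∂Z/∂n| = 60 m / 733000 m = 8.19×10⁻⁵
On a pressure surface, geostrophic balance gives V_g = (g/f)|∂Z/∂n|:
V_g = 9.81 × 8.19×10⁻⁵ / 1.41×10⁻⁴ = 5.68 m/s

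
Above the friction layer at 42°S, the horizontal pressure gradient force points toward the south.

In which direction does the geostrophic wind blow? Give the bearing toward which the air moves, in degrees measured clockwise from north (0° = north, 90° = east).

The pressure-gradient force points toward the south (bearing 180°).
Geostrophic balance: in the Southern Hemisphere the Coriolis force deflects motion to the left, so the geostrophic wind blows 90° to the left of the pressure-gradient force (low pressure on the right).
Rotating 180° by 90° counterclockwise gives 090° — the wind blows toward the east.

090°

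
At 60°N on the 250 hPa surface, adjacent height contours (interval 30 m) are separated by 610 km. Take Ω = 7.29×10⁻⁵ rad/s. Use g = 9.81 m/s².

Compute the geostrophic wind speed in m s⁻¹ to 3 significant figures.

3.82 m s⁻¹

Coriolis parameter at 60°N:
f = 2Ω sin φ = 2 × 7.29×10⁻⁵ × sin 60° = 1.26×10⁻⁴ s⁻¹
Height gradient: |∂Z/∂n| = 30 m / 610000 m = 4.92×10⁻⁵
On a pressure surface, geostrophic balance gives V_g = (g/f)|∂Z/∂n|:
V_g = 9.81 × 4.92×10⁻⁵ / 1.26×10⁻⁴ = 3.82 m/s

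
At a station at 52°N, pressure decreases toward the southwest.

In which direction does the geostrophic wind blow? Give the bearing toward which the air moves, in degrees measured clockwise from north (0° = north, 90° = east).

The pressure-gradient force points toward the southwest (bearing 225°).
Geostrophic balance: in the Northern Hemisphere the Coriolis force deflects motion to the right, so the geostrophic wind blows 90° to the right of the pressure-gradient force (low pressure on the left).
Rotating 225° by 90° clockwise gives 315° — the wind blows toward the northwest.

315°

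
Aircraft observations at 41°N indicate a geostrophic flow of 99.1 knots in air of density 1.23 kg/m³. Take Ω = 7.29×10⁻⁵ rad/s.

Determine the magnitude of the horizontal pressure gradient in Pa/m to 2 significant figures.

Coriolis parameter at 41°N:
f = 2Ω sin φ = 2 × 7.29×10⁻⁵ × sin 41° = 9.57×10⁻⁵ s⁻¹
Wind speed in SI: 99.1 knots = 51.0 m/s
Geostrophic balance rearranged: |∂P/∂n| = f ρ V_g
|∂P/∂n| = 9.57×10⁻⁵ × 1.23 × 51.0 = 6.00×10⁻³ Pa/m

6.0×10⁻³ Pa/m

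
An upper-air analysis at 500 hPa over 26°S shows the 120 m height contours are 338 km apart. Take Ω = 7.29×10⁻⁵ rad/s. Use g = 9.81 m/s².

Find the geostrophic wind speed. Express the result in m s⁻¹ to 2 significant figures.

54 m s⁻¹

Coriolis parameter at 26°S:
f = 2Ω sin φ = 2 × 7.29×10⁻⁵ × sin 26° = 6.39×10⁻⁵ s⁻¹
Height gradient: |∂Z/∂n| = 120 m / 338000 m = 3.55×10⁻⁴
On a pressure surface, geostrophic balance gives V_g = (g/f)|∂Z/∂n|:
V_g = 9.81 × 3.55×10⁻⁴ / 6.39×10⁻⁵ = 54.5 m/s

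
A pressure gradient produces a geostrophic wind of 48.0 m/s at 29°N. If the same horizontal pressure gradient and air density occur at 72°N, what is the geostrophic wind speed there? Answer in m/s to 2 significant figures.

With the same pressure gradient and density, V_g ∝ 1/f ∝ 1/sin φ.
V₂ = V₁ · sin φ₁ / sin φ₂ = 48.0 × sin 29° / sin 72°
V₂ = 48.0 × 0.4848/0.9511 = 24 m/s

24 m/s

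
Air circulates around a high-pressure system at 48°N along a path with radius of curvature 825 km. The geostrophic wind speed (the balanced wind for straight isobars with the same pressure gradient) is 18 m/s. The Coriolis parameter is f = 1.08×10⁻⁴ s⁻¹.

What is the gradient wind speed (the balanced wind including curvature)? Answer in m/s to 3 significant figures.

25.0 m/s

Around a high, pressure-gradient force acts outward with centrifugal, so Coriolis balances both:
fV = (1/ρ)|∂P/∂n| + V²/R  →  V² − fR·V + fR·V_g = 0
With fR = 1.08×10⁻⁴ × 825×10³ m = 89.1 m/s:
V = [fR − √((fR)² − 4 fR V_g)]/2 = [89.1 − √(89.1² − 4×89.1×18)]/2 = 25 m/s
Supergeostrophic (V > V_g = 18 m/s), as expected around a high.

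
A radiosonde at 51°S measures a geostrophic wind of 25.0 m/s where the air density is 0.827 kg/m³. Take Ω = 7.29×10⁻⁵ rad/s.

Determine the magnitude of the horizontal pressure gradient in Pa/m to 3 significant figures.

2.34×10⁻³ Pa/m

Coriolis parameter at 51°S:
f = 2Ω sin φ = 2 × 7.29×10⁻⁵ × sin 51° = 1.13×10⁻⁴ s⁻¹
Geostrophic balance rearranged: |∂P/∂n| = f ρ V_g
|∂P/∂n| = 1.13×10⁻⁴ × 0.827 × 25.0 = 2.34×10⁻³ Pa/m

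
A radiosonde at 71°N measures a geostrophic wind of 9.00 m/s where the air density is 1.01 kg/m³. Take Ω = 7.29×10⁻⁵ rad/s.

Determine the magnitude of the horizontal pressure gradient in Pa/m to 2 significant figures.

1.3×10⁻³ Pa/m

Coriolis parameter at 71°N:
f = 2Ω sin φ = 2 × 7.29×10⁻⁵ × sin 71° = 1.38×10⁻⁴ s⁻¹
Geostrophic balance rearranged: |∂P/∂n| = f ρ V_g
|∂P/∂n| = 1.38×10⁻⁴ × 1.01 × 9.00 = 1.25×10⁻³ Pa/m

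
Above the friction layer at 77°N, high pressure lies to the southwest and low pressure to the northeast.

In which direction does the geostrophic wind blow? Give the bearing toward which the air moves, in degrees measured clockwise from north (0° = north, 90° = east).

The pressure-gradient force points toward the northeast (bearing 045°).
Geostrophic balance: in the Northern Hemisphere the Coriolis force deflects motion to the right, so the geostrophic wind blows 90° to the right of the pressure-gradient force (low pressure on the left).
Rotating 045° by 90° clockwise gives 135° — the wind blows toward the southeast.

135°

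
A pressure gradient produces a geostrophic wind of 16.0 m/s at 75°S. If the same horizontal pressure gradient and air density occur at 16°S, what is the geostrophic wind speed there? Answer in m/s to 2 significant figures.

With the same pressure gradient and density, V_g ∝ 1/f ∝ 1/sin φ.
V₂ = V₁ · sin φ₁ / sin φ₂ = 16.0 × sin 75° / sin 16°
V₂ = 16.0 × 0.9659/0.2756 = 56 m/s

56 m/s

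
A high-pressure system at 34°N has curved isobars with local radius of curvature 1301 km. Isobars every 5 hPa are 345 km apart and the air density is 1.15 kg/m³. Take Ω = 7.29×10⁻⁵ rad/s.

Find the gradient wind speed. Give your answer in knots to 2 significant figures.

37 knots

Coriolis parameter at 34°N:
f = 2Ω sin φ = 2 × 7.29×10⁻⁵ × sin 34° = 8.15×10⁻⁵ s⁻¹
Pressure gradient: |∂P/∂n| = 500 Pa / 345000 m = 1.45×10⁻³ Pa/m
Geostrophic speed: V_g = |∂P/∂n|/(fρ) = 1.45×10⁻³/(8.15×10⁻⁵ × 1.15) = 15.5 m/s
Around a high, pressure-gradient force acts outward with centrifugal, so Coriolis balances both:
fV = (1/ρ)|∂P/∂n| + V²/R  →  V² − fR·V + fR·V_g = 0
With fR = 8.15×10⁻⁵ × 1301×10³ m = 106 m/s:
V = [fR − √((fR)² − 4 fR V_g)]/2 = [106 − √(106² − 4×106×15.5)]/2 = 18.8 m/s
Supergeostrophic (V > V_g = 15.5 m/s), as expected around a high.
Converting: 18.8 m/s × 1.944 = 37 knots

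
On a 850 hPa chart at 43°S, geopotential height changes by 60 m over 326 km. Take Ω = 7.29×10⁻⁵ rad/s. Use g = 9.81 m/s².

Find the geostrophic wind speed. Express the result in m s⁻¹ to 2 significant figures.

18 m s⁻¹

Coriolis parameter at 43°S:
f = 2Ω sin φ = 2 × 7.29×10⁻⁵ × sin 43° = 9.94×10⁻⁵ s⁻¹
Height gradient: |∂Z/∂n| = 60 m / 326000 m = 1.84×10⁻⁴
On a pressure surface, geostrophic balance gives V_g = (g/f)|∂Z/∂n|:
V_g = 9.81 × 1.84×10⁻⁴ / 9.94×10⁻⁵ = 18.2 m/s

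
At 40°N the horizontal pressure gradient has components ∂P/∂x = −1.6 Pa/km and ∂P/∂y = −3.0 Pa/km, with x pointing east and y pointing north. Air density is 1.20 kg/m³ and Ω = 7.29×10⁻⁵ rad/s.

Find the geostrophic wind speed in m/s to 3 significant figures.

Coriolis parameter at 40°N:
f = 2Ω sin φ = 2 × 7.29×10⁻⁵ × sin 40° = 9.37×10⁻⁵ s⁻¹
Component geostrophic relations (x east, y north):
u_g = −(1/(fρ)) ∂P/∂y,  v_g = (1/(fρ)) ∂P/∂x
u_g = −(−3.0×10⁻³)/(9.37×10⁻⁵ × 1.20) = 26.7 m/s;  v_g = (−1.6×10⁻³)/(9.37×10⁻⁵ × 1.20) = −14.2 m/s
|V_g| = √(u_g² + v_g²) = 30.2 m/s

30.2 m/s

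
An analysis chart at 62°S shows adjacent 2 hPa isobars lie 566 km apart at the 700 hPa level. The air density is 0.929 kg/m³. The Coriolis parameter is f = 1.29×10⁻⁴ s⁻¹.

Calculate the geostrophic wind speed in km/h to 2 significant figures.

11 km/h

Pressure gradient: |∂P/∂n| = 200 Pa / 566000 m = 3.53×10⁻⁴ Pa/m
Geostrophic balance (pressure-gradient force = Coriolis force):
V_g = (1/(fρ)) |∂P/∂n| = 3.53×10⁻⁴ / (1.29×10⁻⁴ × 0.929) = 2.95 m/s
Converting: 2.95 m/s × 3.6 = 11 km/h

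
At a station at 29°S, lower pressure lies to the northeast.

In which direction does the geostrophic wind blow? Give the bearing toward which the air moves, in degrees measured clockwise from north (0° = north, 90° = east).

The pressure-gradient force points toward the northeast (bearing 045°).
Geostrophic balance: in the Southern Hemisphere the Coriolis force deflects motion to the left, so the geostrophic wind blows 90° to the left of the pressure-gradient force (low pressure on the right).
Rotating 045° by 90° counterclockwise gives 315° — the wind blows toward the northwest.

315°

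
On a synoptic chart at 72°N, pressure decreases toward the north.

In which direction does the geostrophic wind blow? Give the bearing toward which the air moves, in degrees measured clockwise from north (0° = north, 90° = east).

090°

The pressure-gradient force points toward the north (bearing 000°).
Geostrophic balance: in the Northern Hemisphere the Coriolis force deflects motion to the right, so the geostrophic wind blows 90° to the right of the pressure-gradient force (low pressure on the left).
Rotating 000° by 90° clockwise gives 090° — the wind blows toward the east.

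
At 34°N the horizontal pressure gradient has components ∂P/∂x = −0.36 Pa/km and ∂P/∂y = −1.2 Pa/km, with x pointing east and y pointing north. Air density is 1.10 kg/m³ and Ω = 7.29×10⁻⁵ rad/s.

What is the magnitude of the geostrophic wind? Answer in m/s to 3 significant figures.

14.0 m/s

Coriolis parameter at 34°N:
f = 2Ω sin φ = 2 × 7.29×10⁻⁵ × sin 34° = 8.15×10⁻⁵ s⁻¹
Component geostrophic relations (x east, y north):
u_g = −(1/(fρ)) ∂P/∂y,  v_g = (1/(fρ)) ∂P/∂x
u_g = −(−1.2×10⁻³)/(8.15×10⁻⁵ × 1.10) = 13.4 m/s;  v_g = (−0.36×10⁻³)/(8.15×10⁻⁵ × 1.10) = −4.01 m/s
|V_g| = √(u_g² + v_g²) = 14.0 m/s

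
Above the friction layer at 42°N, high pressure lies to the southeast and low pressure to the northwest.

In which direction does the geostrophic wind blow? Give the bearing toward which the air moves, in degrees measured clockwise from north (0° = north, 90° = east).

The pressure-gradient force points toward the northwest (bearing 315°).
Geostrophic balance: in the Northern Hemisphere the Coriolis force deflects motion to the right, so the geostrophic wind blows 90° to the right of the pressure-gradient force (low pressure on the left).
Rotating 315° by 90° clockwise gives 045° — the wind blows toward the northeast.

045°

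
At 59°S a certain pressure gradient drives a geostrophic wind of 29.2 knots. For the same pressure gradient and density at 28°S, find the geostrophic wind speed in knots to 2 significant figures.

53 knots

With the same pressure gradient and density, V_g ∝ 1/f ∝ 1/sin φ.
V₂ = V₁ · sin φ₁ / sin φ₂ = 29.2 × sin 59° / sin 28°
V₂ = 29.2 × 0.8572/0.4695 = 53 knots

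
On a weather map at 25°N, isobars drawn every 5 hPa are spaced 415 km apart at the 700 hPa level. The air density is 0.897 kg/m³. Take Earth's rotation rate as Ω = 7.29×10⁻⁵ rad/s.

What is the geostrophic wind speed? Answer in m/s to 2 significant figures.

22 m/s

Coriolis parameter at 25°N:
f = 2Ω sin φ = 2 × 7.29×10⁻⁵ × sin 25° = 6.16×10⁻⁵ s⁻¹
Pressure gradient: |∂P/∂n| = 500 Pa / 415000 m = 1.20×10⁻³ Pa/m
Geostrophic balance (pressure-gradient force = Coriolis force):
V_g = (1/(fρ)) |∂P/∂n| = 1.20×10⁻³ / (6.16×10⁻⁵ × 0.897) = 21.8 m/s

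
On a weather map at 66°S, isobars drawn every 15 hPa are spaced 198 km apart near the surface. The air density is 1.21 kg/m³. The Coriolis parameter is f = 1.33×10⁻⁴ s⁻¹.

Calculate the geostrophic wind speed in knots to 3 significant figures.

91.5 knots

Pressure gradient: |∂P/∂n| = 1500 Pa / 198000 m = 7.58×10⁻³ Pa/m
Geostrophic balance (pressure-gradient force = Coriolis force):
V_g = (1/(fρ)) |∂P/∂n| = 7.58×10⁻³ / (1.33×10⁻⁴ × 1.21) = 47.1 m/s
Converting: 47.1 m/s × 1.944 = 91.5 knots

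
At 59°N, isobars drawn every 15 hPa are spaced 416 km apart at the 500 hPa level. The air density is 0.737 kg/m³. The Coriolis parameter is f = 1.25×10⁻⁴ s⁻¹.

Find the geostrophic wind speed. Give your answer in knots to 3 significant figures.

Pressure gradient: |∂P/∂n| = 1500 Pa / 416000 m = 3.61×10⁻³ Pa/m
Geostrophic balance (pressure-gradient force = Coriolis force):
V_g = (1/(fρ)) |∂P/∂n| = 3.61×10⁻³ / (1.25×10⁻⁴ × 0.737) = 39.1 m/s
Converting: 39.1 m/s × 1.944 = 76.1 knots

76.1 knots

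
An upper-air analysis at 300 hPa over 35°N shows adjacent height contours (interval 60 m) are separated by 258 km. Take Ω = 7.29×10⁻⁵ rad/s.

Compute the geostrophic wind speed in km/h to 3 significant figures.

98.2 km/h

Coriolis parameter at 35°N:
f = 2Ω sin φ = 2 × 7.29×10⁻⁵ × sin 35° = 8.36×10⁻⁵ s⁻¹
Height gradient: |∂Z/∂n| = 60 m / 258000 m = 2.33×10⁻⁴
On a pressure surface, geostrophic balance gives V_g = (g/f)|∂Z/∂n|:
V_g = 9.81 × 2.33×10⁻⁴ / 8.36×10⁻⁵ = 27.3 m/s
Converting: 27.3 m/s × 3.6 = 98.2 km/h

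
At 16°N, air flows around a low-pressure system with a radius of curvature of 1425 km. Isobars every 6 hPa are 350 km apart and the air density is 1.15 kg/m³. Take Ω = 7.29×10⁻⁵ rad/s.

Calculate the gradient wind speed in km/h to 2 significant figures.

Coriolis parameter at 16°N:
f = 2Ω sin φ = 2 × 7.29×10⁻⁵ × sin 16° = 4.02×10⁻⁵ s⁻¹
Pressure gradient: |∂P/∂n| = 600 Pa / 350000 m = 1.71×10⁻³ Pa/m
Geostrophic speed: V_g = |∂P/∂n|/(fρ) = 1.71×10⁻³/(4.02×10⁻⁵ × 1.15) = 37.1 m/s
Around a low, centrifugal force acts outward with Coriolis, so pressure-gradient force balances both:
(1/ρ)|∂P/∂n| = fV + V²/R  →  V² + fR·V − fR·V_g = 0
With fR = 4.02×10⁻⁵ × 1425×10³ m = 57.3 m/s:
V = [−fR + √((fR)² + 4 fR V_g)]/2 = [−57.3 + √(57.3² + 4×57.3×37.1)]/2 = 25.6 m/s
Subgeostrophic (V < V_g = 37.1 m/s), as expected around a low.
Converting: 25.6 m/s × 3.6 = 92 km/h

92 km/h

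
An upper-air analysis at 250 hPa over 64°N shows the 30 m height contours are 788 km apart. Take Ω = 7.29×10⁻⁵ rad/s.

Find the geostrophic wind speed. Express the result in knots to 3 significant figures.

5.54 knots

Coriolis parameter at 64°N:
f = 2Ω sin φ = 2 × 7.29×10⁻⁵ × sin 64° = 1.31×10⁻⁴ s⁻¹
Height gradient: |∂Z/∂n| = 30 m / 788000 m = 3.81×10⁻⁵
On a pressure surface, geostrophic balance gives V_g = (g/f)|∂Z/∂n|:
V_g = 9.81 × 3.81×10⁻⁵ / 1.31×10⁻⁴ = 2.85 m/s
Converting: 2.85 m/s × 1.944 = 5.54 knots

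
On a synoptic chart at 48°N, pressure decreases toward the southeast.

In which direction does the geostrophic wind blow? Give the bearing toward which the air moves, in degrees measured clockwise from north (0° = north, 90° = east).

The pressure-gradient force points toward the southeast (bearing 135°).
Geostrophic balance: in the Northern Hemisphere the Coriolis force deflects motion to the right, so the geostrophic wind blows 90° to the right of the pressure-gradient force (low pressure on the left).
Rotating 135° by 90° clockwise gives 225° — the wind blows toward the southwest.

225°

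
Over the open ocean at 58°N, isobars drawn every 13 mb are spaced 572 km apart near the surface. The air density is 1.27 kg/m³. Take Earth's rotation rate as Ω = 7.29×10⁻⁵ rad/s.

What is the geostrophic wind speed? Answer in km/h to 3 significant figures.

Coriolis parameter at 58°N:
f = 2Ω sin φ = 2 × 7.29×10⁻⁵ × sin 58° = 1.24×10⁻⁴ s⁻¹
Pressure gradient: |∂P/∂n| = 1300 Pa / 572000 m = 2.27×10⁻³ Pa/m
Geostrophic balance (pressure-gradient force = Coriolis force):
V_g = (1/(fρ)) |∂P/∂n| = 2.27×10⁻³ / (1.24×10⁻⁴ × 1.27) = 14.5 m/s
Converting: 14.5 m/s × 3.6 = 52.1 km/h

52.1 km/h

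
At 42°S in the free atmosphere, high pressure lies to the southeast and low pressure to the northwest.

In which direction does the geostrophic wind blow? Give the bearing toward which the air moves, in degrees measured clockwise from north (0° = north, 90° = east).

225°

The pressure-gradient force points toward the northwest (bearing 315°).
Geostrophic balance: in the Southern Hemisphere the Coriolis force deflects motion to the left, so the geostrophic wind blows 90° to the left of the pressure-gradient force (low pressure on the right).
Rotating 315° by 90° counterclockwise gives 225° — the wind blows toward the southwest.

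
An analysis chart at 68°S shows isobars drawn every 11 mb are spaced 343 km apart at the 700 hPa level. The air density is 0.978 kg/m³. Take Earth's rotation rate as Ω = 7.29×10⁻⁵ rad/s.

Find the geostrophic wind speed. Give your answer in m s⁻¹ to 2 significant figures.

24 m s⁻¹

Coriolis parameter at 68°S:
f = 2Ω sin φ = 2 × 7.29×10⁻⁵ × sin 68° = 1.35×10⁻⁴ s⁻¹
Pressure gradient: |∂P/∂n| = 1100 Pa / 343000 m = 3.21×10⁻³ Pa/m
Geostrophic balance (pressure-gradient force = Coriolis force):
V_g = (1/(fρ)) |∂P/∂n| = 3.21×10⁻³ / (1.35×10⁻⁴ × 0.978) = 24.3 m/s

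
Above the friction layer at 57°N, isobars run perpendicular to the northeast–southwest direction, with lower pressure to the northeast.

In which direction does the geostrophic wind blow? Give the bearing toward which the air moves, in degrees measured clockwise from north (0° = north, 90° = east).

135°

The pressure-gradient force points toward the northeast (bearing 045°).
Geostrophic balance: in the Northern Hemisphere the Coriolis force deflects motion to the right, so the geostrophic wind blows 90° to the right of the pressure-gradient force (low pressure on the left).
Rotating 045° by 90° clockwise gives 135° — the wind blows toward the southeast.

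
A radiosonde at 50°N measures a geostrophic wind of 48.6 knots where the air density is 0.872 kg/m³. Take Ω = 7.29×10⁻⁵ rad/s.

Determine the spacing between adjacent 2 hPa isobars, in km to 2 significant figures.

Coriolis parameter at 50°N:
f = 2Ω sin φ = 2 × 7.29×10⁻⁵ × sin 50° = 1.12×10⁻⁴ s⁻¹
Wind speed in SI: 48.6 knots = 25.0 m/s
Geostrophic balance rearranged: |∂P/∂n| = f ρ V_g
|∂P/∂n| = 1.12×10⁻⁴ × 0.872 × 25.0 = 2.44×10⁻³ Pa/m
Isobar spacing: Δn = ΔP/|∂P/∂n| = 200 Pa / 2.44×10⁻³ Pa/m = 82135 m ≈ 82 km

82 km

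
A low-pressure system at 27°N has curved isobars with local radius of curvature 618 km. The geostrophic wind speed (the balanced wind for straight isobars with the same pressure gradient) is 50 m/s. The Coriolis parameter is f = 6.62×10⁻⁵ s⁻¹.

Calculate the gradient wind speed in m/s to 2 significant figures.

Around a low, centrifugal force acts outward with Coriolis, so pressure-gradient force balances both:
(1/ρ)|∂P/∂n| = fV + V²/R  →  V² + fR·V − fR·V_g = 0
With fR = 6.62×10⁻⁵ × 618×10³ m = 40.9 m/s:
V = [−fR + √((fR)² + 4 fR V_g)]/2 = [−40.9 + √(40.9² + 4×40.9×50)]/2 = 29.2 m/s
Subgeostrophic (V < V_g = 50 m/s), as expected around a low.

29 m/s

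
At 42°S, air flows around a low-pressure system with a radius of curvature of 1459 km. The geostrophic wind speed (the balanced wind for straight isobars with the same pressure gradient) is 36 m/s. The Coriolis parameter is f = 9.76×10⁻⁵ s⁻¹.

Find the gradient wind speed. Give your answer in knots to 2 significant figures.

Around a low, centrifugal force acts outward with Coriolis, so pressure-gradient force balances both:
(1/ρ)|∂P/∂n| = fV + V²/R  →  V² + fR·V − fR·V_g = 0
With fR = 9.76×10⁻⁵ × 1459×10³ m = 142 m/s:
V = [−fR + √((fR)² + 4 fR V_g)]/2 = [−142 + √(142² + 4×142×36)]/2 = 29.8 m/s
Subgeostrophic (V < V_g = 36 m/s), as expected around a low.
Converting: 29.8 m/s × 1.944 = 58 knots

58 knots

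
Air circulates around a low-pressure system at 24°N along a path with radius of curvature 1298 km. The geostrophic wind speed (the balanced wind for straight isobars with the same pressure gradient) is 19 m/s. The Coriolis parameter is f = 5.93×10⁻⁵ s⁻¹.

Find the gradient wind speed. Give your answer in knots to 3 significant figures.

30.7 knots

Around a low, centrifugal force acts outward with Coriolis, so pressure-gradient force balances both:
(1/ρ)|∂P/∂n| = fV + V²/R  →  V² + fR·V − fR·V_g = 0
With fR = 5.93×10⁻⁵ × 1298×10³ m = 77.0 m/s:
V = [−fR + √((fR)² + 4 fR V_g)]/2 = [−77.0 + √(77.0² + 4×77.0×19)]/2 = 15.8 m/s
Subgeostrophic (V < V_g = 19 m/s), as expected around a low.
Converting: 15.8 m/s × 1.944 = 30.7 knots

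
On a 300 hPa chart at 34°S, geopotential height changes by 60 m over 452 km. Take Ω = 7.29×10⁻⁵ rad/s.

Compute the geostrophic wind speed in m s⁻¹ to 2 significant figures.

16 m s⁻¹

Coriolis parameter at 34°S:
f = 2Ω sin φ = 2 × 7.29×10⁻⁵ × sin 34° = 8.15×10⁻⁵ s⁻¹
Height gradient: |∂Z/∂n| = 60 m / 452000 m = 1.33×10⁻⁴
On a pressure surface, geostrophic balance gives V_g = (g/f)|∂Z/∂n|:
V_g = 9.81 × 1.33×10⁻⁴ / 8.15×10⁻⁵ = 16.0 m/s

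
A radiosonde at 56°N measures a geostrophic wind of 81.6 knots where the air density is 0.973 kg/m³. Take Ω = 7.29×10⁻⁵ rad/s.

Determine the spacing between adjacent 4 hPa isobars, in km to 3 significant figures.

Coriolis parameter at 56°N:
f = 2Ω sin φ = 2 × 7.29×10⁻⁵ × sin 56° = 1.21×10⁻⁴ s⁻¹
Wind speed in SI: 81.6 knots = 42.0 m/s
Geostrophic balance rearranged: |∂P/∂n| = f ρ V_g
|∂P/∂n| = 1.21×10⁻⁴ × 0.973 × 42.0 = 4.94×10⁻³ Pa/m
Isobar spacing: Δn = ΔP/|∂P/∂n| = 400 Pa / 4.94×10⁻³ Pa/m = 81019 m ≈ 81.0 km

81.0 km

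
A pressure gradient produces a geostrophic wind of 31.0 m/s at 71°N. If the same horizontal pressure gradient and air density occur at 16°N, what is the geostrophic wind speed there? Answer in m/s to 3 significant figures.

With the same pressure gradient and density, V_g ∝ 1/f ∝ 1/sin φ.
V₂ = V₁ · sin φ₁ / sin φ₂ = 31.0 × sin 71° / sin 16°
V₂ = 31.0 × 0.9455/0.2756 = 106 m/s

106 m/s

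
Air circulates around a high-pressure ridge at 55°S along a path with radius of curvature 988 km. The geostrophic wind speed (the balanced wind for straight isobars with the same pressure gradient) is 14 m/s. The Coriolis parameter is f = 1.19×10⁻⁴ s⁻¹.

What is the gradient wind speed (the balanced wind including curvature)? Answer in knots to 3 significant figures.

31.6 knots

Around a high, pressure-gradient force acts outward with centrifugal, so Coriolis balances both:
fV = (1/ρ)|∂P/∂n| + V²/R  →  V² − fR·V + fR·V_g = 0
With fR = 1.19×10⁻⁴ × 988×10³ m = 118 m/s:
V = [fR − √((fR)² − 4 fR V_g)]/2 = [118 − √(118² − 4×118×14)]/2 = 16.2 m/s
Supergeostrophic (V > V_g = 14 m/s), as expected around a high.
Converting: 16.2 m/s × 1.944 = 31.6 knots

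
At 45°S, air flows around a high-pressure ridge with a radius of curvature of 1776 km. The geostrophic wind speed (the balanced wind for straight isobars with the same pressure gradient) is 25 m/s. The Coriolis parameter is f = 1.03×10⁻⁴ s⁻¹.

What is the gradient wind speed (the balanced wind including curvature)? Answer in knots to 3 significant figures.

58.1 knots

Around a high, pressure-gradient force acts outward with centrifugal, so Coriolis balances both:
fV = (1/ρ)|∂P/∂n| + V²/R  →  V² − fR·V + fR·V_g = 0
With fR = 1.03×10⁻⁴ × 1776×10³ m = 183 m/s:
V = [fR − √((fR)² − 4 fR V_g)]/2 = [183 − √(183² − 4×183×25)]/2 = 29.9 m/s
Supergeostrophic (V > V_g = 25 m/s), as expected around a high.
Converting: 29.9 m/s × 1.944 = 58.1 knots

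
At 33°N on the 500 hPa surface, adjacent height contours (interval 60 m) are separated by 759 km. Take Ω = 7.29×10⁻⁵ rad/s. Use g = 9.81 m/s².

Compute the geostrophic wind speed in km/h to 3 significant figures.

35.2 km/h

Coriolis parameter at 33°N:
f = 2Ω sin φ = 2 × 7.29×10⁻⁵ × sin 33° = 7.94×10⁻⁵ s⁻¹
Height gradient: |∂Z/∂n| = 60 m / 759000 m = 7.91×10⁻⁵
On a pressure surface, geostrophic balance gives V_g = (g/f)|∂Z/∂n|:
V_g = 9.81 × 7.91×10⁻⁵ / 7.94×10⁻⁵ = 9.77 m/s
Converting: 9.77 m/s × 3.6 = 35.2 km/h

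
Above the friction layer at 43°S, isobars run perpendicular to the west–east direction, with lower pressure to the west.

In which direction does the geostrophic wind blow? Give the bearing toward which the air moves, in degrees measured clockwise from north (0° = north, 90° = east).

The pressure-gradient force points toward the west (bearing 270°).
Geostrophic balance: in the Southern Hemisphere the Coriolis force deflects motion to the left, so the geostrophic wind blows 90° to the left of the pressure-gradient force (low pressure on the right).
Rotating 270° by 90° counterclockwise gives 180° — the wind blows toward the south.

180°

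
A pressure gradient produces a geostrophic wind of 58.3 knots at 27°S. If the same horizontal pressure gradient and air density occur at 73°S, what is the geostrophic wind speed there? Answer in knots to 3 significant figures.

27.7 knots

With the same pressure gradient and density, V_g ∝ 1/f ∝ 1/sin φ.
V₂ = V₁ · sin φ₁ / sin φ₂ = 58.3 × sin 27° / sin 73°
V₂ = 58.3 × 0.4540/0.9563 = 27.7 knots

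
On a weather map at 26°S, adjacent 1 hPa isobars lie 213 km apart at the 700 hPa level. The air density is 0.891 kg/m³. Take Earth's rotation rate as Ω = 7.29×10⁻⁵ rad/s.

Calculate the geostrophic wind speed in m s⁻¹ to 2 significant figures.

Coriolis parameter at 26°S:
f = 2Ω sin φ = 2 × 7.29×10⁻⁵ × sin 26° = 6.39×10⁻⁵ s⁻¹
Pressure gradient: |∂P/∂n| = 100 Pa / 213000 m = 4.69×10⁻⁴ Pa/m
Geostrophic balance (pressure-gradient force = Coriolis force):
V_g = (1/(fρ)) |∂P/∂n| = 4.69×10⁻⁴ / (6.39×10⁻⁵ × 0.891) = 8.24 m/s

8.2 m s⁻¹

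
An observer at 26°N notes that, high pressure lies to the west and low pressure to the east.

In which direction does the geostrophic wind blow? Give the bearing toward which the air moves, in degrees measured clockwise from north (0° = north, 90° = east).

180°

The pressure-gradient force points toward the east (bearing 090°).
Geostrophic balance: in the Northern Hemisphere the Coriolis force deflects motion to the right, so the geostrophic wind blows 90° to the right of the pressure-gradient force (low pressure on the left).
Rotating 090° by 90° clockwise gives 180° — the wind blows toward the south.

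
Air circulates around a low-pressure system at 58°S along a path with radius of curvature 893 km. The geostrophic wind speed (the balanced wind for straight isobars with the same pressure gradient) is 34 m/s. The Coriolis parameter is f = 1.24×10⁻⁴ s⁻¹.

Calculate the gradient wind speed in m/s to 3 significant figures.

Around a low, centrifugal force acts outward with Coriolis, so pressure-gradient force balances both:
(1/ρ)|∂P/∂n| = fV + V²/R  →  V² + fR·V − fR·V_g = 0
With fR = 1.24×10⁻⁴ × 893×10³ m = 111 m/s:
V = [−fR + √((fR)² + 4 fR V_g)]/2 = [−111 + √(111² + 4×111×34)]/2 = 27.3 m/s
Subgeostrophic (V < V_g = 34 m/s), as expected around a low.

27.3 m/s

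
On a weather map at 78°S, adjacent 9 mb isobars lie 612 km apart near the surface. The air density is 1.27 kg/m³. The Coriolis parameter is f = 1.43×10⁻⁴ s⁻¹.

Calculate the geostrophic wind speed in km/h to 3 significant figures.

29.2 km/h

Pressure gradient: |∂P/∂n| = 900 Pa / 612000 m = 1.47×10⁻³ Pa/m
Geostrophic balance (pressure-gradient force = Coriolis force):
V_g = (1/(fρ)) |∂P/∂n| = 1.47×10⁻³ / (1.43×10⁻⁴ × 1.27) = 8.10 m/s
Converting: 8.10 m/s × 3.6 = 29.2 km/h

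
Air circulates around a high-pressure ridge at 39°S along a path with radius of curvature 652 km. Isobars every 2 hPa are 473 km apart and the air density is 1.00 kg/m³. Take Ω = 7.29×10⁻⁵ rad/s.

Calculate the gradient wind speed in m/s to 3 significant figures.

Coriolis parameter at 39°S:
f = 2Ω sin φ = 2 × 7.29×10⁻⁵ × sin 39° = 9.18×10⁻⁵ s⁻¹
Pressure gradient: |∂P/∂n| = 200 Pa / 473000 m = 4.23×10⁻⁴ Pa/m
Geostrophic speed: V_g = |∂P/∂n|/(fρ) = 4.23×10⁻⁴/(9.18×10⁻⁵ × 1.00) = 4.61 m/s
Around a high, pressure-gradient force acts outward with centrifugal, so Coriolis balances both:
fV = (1/ρ)|∂P/∂n| + V²/R  →  V² − fR·V + fR·V_g = 0
With fR = 9.18×10⁻⁵ × 652×10³ m = 59.8 m/s:
V = [fR − √((fR)² − 4 fR V_g)]/2 = [59.8 − √(59.8² − 4×59.8×4.61)]/2 = 5.03 m/s
Supergeostrophic (V > V_g = 4.61 m/s), as expected around a high.

5.03 m/s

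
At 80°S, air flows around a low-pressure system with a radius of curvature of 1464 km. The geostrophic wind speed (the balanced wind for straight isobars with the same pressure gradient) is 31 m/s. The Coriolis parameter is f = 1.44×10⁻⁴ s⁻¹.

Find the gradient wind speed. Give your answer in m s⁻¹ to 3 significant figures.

Around a low, centrifugal force acts outward with Coriolis, so pressure-gradient force balances both:
(1/ρ)|∂P/∂n| = fV + V²/R  →  V² + fR·V − fR·V_g = 0
With fR = 1.44×10⁻⁴ × 1464×10³ m = 211 m/s:
V = [−fR + √((fR)² + 4 fR V_g)]/2 = [−211 + √(211² + 4×211×31)]/2 = 27.4 m/s
Subgeostrophic (V < V_g = 31 m/s), as expected around a low.

27.4 m s⁻¹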